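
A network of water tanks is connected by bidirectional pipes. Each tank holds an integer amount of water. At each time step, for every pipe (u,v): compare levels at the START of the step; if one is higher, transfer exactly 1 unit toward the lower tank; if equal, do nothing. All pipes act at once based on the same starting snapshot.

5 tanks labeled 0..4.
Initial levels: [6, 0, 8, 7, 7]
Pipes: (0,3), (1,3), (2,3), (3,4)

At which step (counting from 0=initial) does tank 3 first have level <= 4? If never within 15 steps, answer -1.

Step 1: flows [3->0,3->1,2->3,3=4] -> levels [7 1 7 6 7]
Step 2: flows [0->3,3->1,2->3,4->3] -> levels [6 2 6 8 6]
Step 3: flows [3->0,3->1,3->2,3->4] -> levels [7 3 7 4 7]
Tank 3 first reaches <=4 at step 3

Answer: 3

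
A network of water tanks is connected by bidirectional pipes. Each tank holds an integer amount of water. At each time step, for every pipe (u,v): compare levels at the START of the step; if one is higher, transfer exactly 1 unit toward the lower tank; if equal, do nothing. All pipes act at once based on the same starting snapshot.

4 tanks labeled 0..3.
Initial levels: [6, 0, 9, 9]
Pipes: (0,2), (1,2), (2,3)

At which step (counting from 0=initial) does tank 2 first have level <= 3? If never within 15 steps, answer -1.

Step 1: flows [2->0,2->1,2=3] -> levels [7 1 7 9]
Step 2: flows [0=2,2->1,3->2] -> levels [7 2 7 8]
Step 3: flows [0=2,2->1,3->2] -> levels [7 3 7 7]
Step 4: flows [0=2,2->1,2=3] -> levels [7 4 6 7]
Step 5: flows [0->2,2->1,3->2] -> levels [6 5 7 6]
Step 6: flows [2->0,2->1,2->3] -> levels [7 6 4 7]
Step 7: flows [0->2,1->2,3->2] -> levels [6 5 7 6]
  -> period-2 cycle (repeats step 5); tank 2 never drops to <=3
Tank 2 never reaches <=3 within 15 steps

Answer: -1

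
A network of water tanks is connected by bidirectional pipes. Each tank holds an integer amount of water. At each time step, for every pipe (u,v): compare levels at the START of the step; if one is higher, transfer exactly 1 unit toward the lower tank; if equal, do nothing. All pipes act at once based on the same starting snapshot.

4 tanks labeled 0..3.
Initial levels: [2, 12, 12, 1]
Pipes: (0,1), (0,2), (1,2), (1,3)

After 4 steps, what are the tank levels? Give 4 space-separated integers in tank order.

Step 1: flows [1->0,2->0,1=2,1->3] -> levels [4 10 11 2]
Step 2: flows [1->0,2->0,2->1,1->3] -> levels [6 9 9 3]
Step 3: flows [1->0,2->0,1=2,1->3] -> levels [8 7 8 4]
Step 4: flows [0->1,0=2,2->1,1->3] -> levels [7 8 7 5]

Answer: 7 8 7 5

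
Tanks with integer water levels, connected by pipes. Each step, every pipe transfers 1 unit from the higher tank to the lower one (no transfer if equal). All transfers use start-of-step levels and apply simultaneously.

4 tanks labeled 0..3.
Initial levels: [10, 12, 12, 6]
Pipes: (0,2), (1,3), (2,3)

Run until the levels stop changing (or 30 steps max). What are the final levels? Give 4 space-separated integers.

Step 1: flows [2->0,1->3,2->3] -> levels [11 11 10 8]
Step 2: flows [0->2,1->3,2->3] -> levels [10 10 10 10]
Step 3: flows [0=2,1=3,2=3] -> levels [10 10 10 10]
  -> stable (no change)

Answer: 10 10 10 10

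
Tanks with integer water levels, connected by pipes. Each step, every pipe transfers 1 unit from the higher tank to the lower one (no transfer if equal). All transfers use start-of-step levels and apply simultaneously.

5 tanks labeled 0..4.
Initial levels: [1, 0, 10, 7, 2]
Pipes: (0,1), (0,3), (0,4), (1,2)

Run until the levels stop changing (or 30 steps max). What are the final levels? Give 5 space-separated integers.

Answer: 2 6 4 4 4

Derivation:
Step 1: flows [0->1,3->0,4->0,2->1] -> levels [2 2 9 6 1]
Step 2: flows [0=1,3->0,0->4,2->1] -> levels [2 3 8 5 2]
Step 3: flows [1->0,3->0,0=4,2->1] -> levels [4 3 7 4 2]
Step 4: flows [0->1,0=3,0->4,2->1] -> levels [2 5 6 4 3]
Step 5: flows [1->0,3->0,4->0,2->1] -> levels [5 5 5 3 2]
Step 6: flows [0=1,0->3,0->4,1=2] -> levels [3 5 5 4 3]
Step 7: flows [1->0,3->0,0=4,1=2] -> levels [5 4 5 3 3]
Step 8: flows [0->1,0->3,0->4,2->1] -> levels [2 6 4 4 4]
Step 9: flows [1->0,3->0,4->0,1->2] -> levels [5 4 5 3 3]
  -> period-2 cycle: step 9 state = step 7 state; never stabilizes
  -> state at step 30: (30-7) mod 2 = 1, same as step 8 -> [2 6 4 4 4]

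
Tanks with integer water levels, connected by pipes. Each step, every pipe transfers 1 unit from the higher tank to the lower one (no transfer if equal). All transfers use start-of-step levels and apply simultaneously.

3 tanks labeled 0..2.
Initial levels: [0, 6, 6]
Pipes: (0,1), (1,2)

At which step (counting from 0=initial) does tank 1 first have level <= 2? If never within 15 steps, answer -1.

Step 1: flows [1->0,1=2] -> levels [1 5 6]
Step 2: flows [1->0,2->1] -> levels [2 5 5]
Step 3: flows [1->0,1=2] -> levels [3 4 5]
Step 4: flows [1->0,2->1] -> levels [4 4 4]
Step 5: flows [0=1,1=2] -> levels [4 4 4]
  -> stable; tank 1 stays at 4 > 2
Tank 1 never reaches <=2 within 15 steps

Answer: -1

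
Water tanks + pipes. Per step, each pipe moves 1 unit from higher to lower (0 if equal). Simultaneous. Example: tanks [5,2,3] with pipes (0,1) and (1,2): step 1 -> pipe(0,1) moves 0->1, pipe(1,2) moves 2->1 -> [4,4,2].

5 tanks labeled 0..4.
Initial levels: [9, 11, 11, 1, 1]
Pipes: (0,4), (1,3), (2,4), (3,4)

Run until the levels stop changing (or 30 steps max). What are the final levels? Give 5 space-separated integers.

Answer: 7 6 7 8 5

Derivation:
Step 1: flows [0->4,1->3,2->4,3=4] -> levels [8 10 10 2 3]
Step 2: flows [0->4,1->3,2->4,4->3] -> levels [7 9 9 4 4]
Step 3: flows [0->4,1->3,2->4,3=4] -> levels [6 8 8 5 6]
Step 4: flows [0=4,1->3,2->4,4->3] -> levels [6 7 7 7 6]
Step 5: flows [0=4,1=3,2->4,3->4] -> levels [6 7 6 6 8]
Step 6: flows [4->0,1->3,4->2,4->3] -> levels [7 6 7 8 5]
Step 7: flows [0->4,3->1,2->4,3->4] -> levels [6 7 6 6 8]
  -> period-2 cycle: step 7 state = step 5 state; never stabilizes
  -> state at step 30: (30-5) mod 2 = 1, same as step 6 -> [7 6 7 8 5]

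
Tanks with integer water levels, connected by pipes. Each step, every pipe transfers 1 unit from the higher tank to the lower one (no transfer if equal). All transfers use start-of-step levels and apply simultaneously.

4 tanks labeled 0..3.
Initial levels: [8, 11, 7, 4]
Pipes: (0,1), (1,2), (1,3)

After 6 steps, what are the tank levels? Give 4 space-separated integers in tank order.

Answer: 7 9 7 7

Derivation:
Step 1: flows [1->0,1->2,1->3] -> levels [9 8 8 5]
Step 2: flows [0->1,1=2,1->3] -> levels [8 8 8 6]
Step 3: flows [0=1,1=2,1->3] -> levels [8 7 8 7]
Step 4: flows [0->1,2->1,1=3] -> levels [7 9 7 7]
Step 5: flows [1->0,1->2,1->3] -> levels [8 6 8 8]
Step 6: flows [0->1,2->1,3->1] -> levels [7 9 7 7]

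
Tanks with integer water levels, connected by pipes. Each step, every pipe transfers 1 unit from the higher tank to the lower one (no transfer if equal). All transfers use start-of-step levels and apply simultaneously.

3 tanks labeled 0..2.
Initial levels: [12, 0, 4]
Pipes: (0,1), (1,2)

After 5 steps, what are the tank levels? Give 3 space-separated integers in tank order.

Answer: 7 5 4

Derivation:
Step 1: flows [0->1,2->1] -> levels [11 2 3]
Step 2: flows [0->1,2->1] -> levels [10 4 2]
Step 3: flows [0->1,1->2] -> levels [9 4 3]
Step 4: flows [0->1,1->2] -> levels [8 4 4]
Step 5: flows [0->1,1=2] -> levels [7 5 4]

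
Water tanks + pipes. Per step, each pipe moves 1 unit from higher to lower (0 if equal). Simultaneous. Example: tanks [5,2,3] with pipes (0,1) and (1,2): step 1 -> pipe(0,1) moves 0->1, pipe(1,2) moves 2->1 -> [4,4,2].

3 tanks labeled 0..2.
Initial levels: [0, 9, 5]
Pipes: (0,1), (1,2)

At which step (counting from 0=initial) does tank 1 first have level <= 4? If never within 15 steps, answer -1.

Step 1: flows [1->0,1->2] -> levels [1 7 6]
Step 2: flows [1->0,1->2] -> levels [2 5 7]
Step 3: flows [1->0,2->1] -> levels [3 5 6]
Step 4: flows [1->0,2->1] -> levels [4 5 5]
Step 5: flows [1->0,1=2] -> levels [5 4 5]
Tank 1 first reaches <=4 at step 5

Answer: 5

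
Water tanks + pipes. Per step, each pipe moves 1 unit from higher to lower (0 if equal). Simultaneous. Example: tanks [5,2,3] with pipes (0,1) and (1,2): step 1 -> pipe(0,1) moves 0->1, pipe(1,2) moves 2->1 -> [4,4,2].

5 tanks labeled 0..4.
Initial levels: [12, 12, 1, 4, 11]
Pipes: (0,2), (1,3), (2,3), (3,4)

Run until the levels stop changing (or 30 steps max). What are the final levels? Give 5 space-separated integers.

Step 1: flows [0->2,1->3,3->2,4->3] -> levels [11 11 3 5 10]
Step 2: flows [0->2,1->3,3->2,4->3] -> levels [10 10 5 6 9]
Step 3: flows [0->2,1->3,3->2,4->3] -> levels [9 9 7 7 8]
Step 4: flows [0->2,1->3,2=3,4->3] -> levels [8 8 8 9 7]
Step 5: flows [0=2,3->1,3->2,3->4] -> levels [8 9 9 6 8]
Step 6: flows [2->0,1->3,2->3,4->3] -> levels [9 8 7 9 7]
Step 7: flows [0->2,3->1,3->2,3->4] -> levels [8 9 9 6 8]
  -> period-2 cycle: step 7 state = step 5 state; never stabilizes
  -> state at step 30: (30-5) mod 2 = 1, same as step 6 -> [9 8 7 9 7]

Answer: 9 8 7 9 7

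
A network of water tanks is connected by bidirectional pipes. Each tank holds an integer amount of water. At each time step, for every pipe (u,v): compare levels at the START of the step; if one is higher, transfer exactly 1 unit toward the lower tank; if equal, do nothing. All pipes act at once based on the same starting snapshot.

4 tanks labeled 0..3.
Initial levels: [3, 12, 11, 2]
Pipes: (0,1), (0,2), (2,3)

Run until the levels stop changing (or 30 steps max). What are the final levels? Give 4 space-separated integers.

Answer: 8 7 6 7

Derivation:
Step 1: flows [1->0,2->0,2->3] -> levels [5 11 9 3]
Step 2: flows [1->0,2->0,2->3] -> levels [7 10 7 4]
Step 3: flows [1->0,0=2,2->3] -> levels [8 9 6 5]
Step 4: flows [1->0,0->2,2->3] -> levels [8 8 6 6]
Step 5: flows [0=1,0->2,2=3] -> levels [7 8 7 6]
Step 6: flows [1->0,0=2,2->3] -> levels [8 7 6 7]
Step 7: flows [0->1,0->2,3->2] -> levels [6 8 8 6]
Step 8: flows [1->0,2->0,2->3] -> levels [8 7 6 7]
  -> period-2 cycle: step 8 state = step 6 state; never stabilizes
  -> state at step 30: (30-6) mod 2 = 0, same as step 6 -> [8 7 6 7]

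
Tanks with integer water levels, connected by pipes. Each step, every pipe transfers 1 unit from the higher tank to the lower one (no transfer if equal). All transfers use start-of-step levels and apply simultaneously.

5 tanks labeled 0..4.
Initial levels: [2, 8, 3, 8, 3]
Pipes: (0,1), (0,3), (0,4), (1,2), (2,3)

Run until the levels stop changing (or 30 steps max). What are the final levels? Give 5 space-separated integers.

Step 1: flows [1->0,3->0,4->0,1->2,3->2] -> levels [5 6 5 6 2]
Step 2: flows [1->0,3->0,0->4,1->2,3->2] -> levels [6 4 7 4 3]
Step 3: flows [0->1,0->3,0->4,2->1,2->3] -> levels [3 6 5 6 4]
Step 4: flows [1->0,3->0,4->0,1->2,3->2] -> levels [6 4 7 4 3]
  -> period-2 cycle: step 4 state = step 2 state; never stabilizes
  -> state at step 30: (30-2) mod 2 = 0, same as step 2 -> [6 4 7 4 3]

Answer: 6 4 7 4 3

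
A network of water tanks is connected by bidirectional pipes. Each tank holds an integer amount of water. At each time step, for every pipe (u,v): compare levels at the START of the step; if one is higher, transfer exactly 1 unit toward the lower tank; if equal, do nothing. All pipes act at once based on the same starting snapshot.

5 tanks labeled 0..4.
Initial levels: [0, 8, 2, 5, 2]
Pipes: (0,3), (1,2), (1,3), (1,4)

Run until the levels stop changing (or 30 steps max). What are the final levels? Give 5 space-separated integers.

Answer: 2 3 4 4 4

Derivation:
Step 1: flows [3->0,1->2,1->3,1->4] -> levels [1 5 3 5 3]
Step 2: flows [3->0,1->2,1=3,1->4] -> levels [2 3 4 4 4]
Step 3: flows [3->0,2->1,3->1,4->1] -> levels [3 6 3 2 3]
Step 4: flows [0->3,1->2,1->3,1->4] -> levels [2 3 4 4 4]
  -> period-2 cycle: step 4 state = step 2 state; never stabilizes
  -> state at step 30: (30-2) mod 2 = 0, same as step 2 -> [2 3 4 4 4]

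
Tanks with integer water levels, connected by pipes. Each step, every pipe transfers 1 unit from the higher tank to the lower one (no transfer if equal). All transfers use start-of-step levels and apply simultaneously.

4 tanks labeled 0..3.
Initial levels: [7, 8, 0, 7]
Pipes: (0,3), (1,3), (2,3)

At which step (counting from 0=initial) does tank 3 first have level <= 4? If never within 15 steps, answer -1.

Answer: 4

Derivation:
Step 1: flows [0=3,1->3,3->2] -> levels [7 7 1 7]
Step 2: flows [0=3,1=3,3->2] -> levels [7 7 2 6]
Step 3: flows [0->3,1->3,3->2] -> levels [6 6 3 7]
Step 4: flows [3->0,3->1,3->2] -> levels [7 7 4 4]
Tank 3 first reaches <=4 at step 4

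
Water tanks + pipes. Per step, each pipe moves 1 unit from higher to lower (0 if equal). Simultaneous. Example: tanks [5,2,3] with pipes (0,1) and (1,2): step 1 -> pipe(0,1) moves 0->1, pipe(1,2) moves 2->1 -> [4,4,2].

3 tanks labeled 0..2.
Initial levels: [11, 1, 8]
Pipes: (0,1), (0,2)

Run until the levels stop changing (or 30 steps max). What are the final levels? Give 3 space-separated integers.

Answer: 6 7 7

Derivation:
Step 1: flows [0->1,0->2] -> levels [9 2 9]
Step 2: flows [0->1,0=2] -> levels [8 3 9]
Step 3: flows [0->1,2->0] -> levels [8 4 8]
Step 4: flows [0->1,0=2] -> levels [7 5 8]
Step 5: flows [0->1,2->0] -> levels [7 6 7]
Step 6: flows [0->1,0=2] -> levels [6 7 7]
Step 7: flows [1->0,2->0] -> levels [8 6 6]
Step 8: flows [0->1,0->2] -> levels [6 7 7]
  -> period-2 cycle: step 8 state = step 6 state; never stabilizes
  -> state at step 30: (30-6) mod 2 = 0, same as step 6 -> [6 7 7]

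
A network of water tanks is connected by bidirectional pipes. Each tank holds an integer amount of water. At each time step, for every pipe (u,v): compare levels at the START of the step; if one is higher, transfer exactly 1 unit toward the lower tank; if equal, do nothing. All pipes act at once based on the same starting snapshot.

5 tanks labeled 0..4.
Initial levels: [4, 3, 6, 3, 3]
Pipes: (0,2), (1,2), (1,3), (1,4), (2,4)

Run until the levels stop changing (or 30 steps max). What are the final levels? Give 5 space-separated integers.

Answer: 4 2 5 4 4

Derivation:
Step 1: flows [2->0,2->1,1=3,1=4,2->4] -> levels [5 4 3 3 4]
Step 2: flows [0->2,1->2,1->3,1=4,4->2] -> levels [4 2 6 4 3]
Step 3: flows [2->0,2->1,3->1,4->1,2->4] -> levels [5 5 3 3 3]
Step 4: flows [0->2,1->2,1->3,1->4,2=4] -> levels [4 2 5 4 4]
Step 5: flows [2->0,2->1,3->1,4->1,2->4] -> levels [5 5 2 3 4]
Step 6: flows [0->2,1->2,1->3,1->4,4->2] -> levels [4 2 5 4 4]
  -> period-2 cycle: step 6 state = step 4 state; never stabilizes
  -> state at step 30: (30-4) mod 2 = 0, same as step 4 -> [4 2 5 4 4]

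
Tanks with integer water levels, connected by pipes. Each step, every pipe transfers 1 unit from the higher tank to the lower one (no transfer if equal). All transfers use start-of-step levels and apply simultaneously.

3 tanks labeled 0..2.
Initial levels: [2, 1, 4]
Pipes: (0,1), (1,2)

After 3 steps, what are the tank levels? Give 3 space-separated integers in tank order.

Answer: 2 3 2

Derivation:
Step 1: flows [0->1,2->1] -> levels [1 3 3]
Step 2: flows [1->0,1=2] -> levels [2 2 3]
Step 3: flows [0=1,2->1] -> levels [2 3 2]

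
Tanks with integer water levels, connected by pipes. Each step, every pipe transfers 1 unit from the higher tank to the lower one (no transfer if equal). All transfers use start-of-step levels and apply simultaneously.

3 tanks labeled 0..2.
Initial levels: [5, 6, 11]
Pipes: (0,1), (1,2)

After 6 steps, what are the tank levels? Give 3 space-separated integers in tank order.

Answer: 7 8 7

Derivation:
Step 1: flows [1->0,2->1] -> levels [6 6 10]
Step 2: flows [0=1,2->1] -> levels [6 7 9]
Step 3: flows [1->0,2->1] -> levels [7 7 8]
Step 4: flows [0=1,2->1] -> levels [7 8 7]
Step 5: flows [1->0,1->2] -> levels [8 6 8]
Step 6: flows [0->1,2->1] -> levels [7 8 7]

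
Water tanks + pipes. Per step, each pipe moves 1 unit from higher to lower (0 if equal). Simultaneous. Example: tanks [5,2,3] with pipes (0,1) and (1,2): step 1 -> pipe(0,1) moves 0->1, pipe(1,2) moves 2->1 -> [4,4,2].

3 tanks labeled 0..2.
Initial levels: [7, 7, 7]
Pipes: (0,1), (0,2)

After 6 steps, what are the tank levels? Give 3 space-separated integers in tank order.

Step 1: flows [0=1,0=2] -> levels [7 7 7]
  -> stable; steps 2..6 unchanged -> [7 7 7]

Answer: 7 7 7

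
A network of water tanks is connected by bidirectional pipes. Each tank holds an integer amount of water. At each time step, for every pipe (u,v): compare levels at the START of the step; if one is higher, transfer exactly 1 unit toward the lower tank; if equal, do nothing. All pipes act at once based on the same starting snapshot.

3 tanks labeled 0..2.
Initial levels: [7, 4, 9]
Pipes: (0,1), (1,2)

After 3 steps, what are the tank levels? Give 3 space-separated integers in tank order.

Answer: 7 6 7

Derivation:
Step 1: flows [0->1,2->1] -> levels [6 6 8]
Step 2: flows [0=1,2->1] -> levels [6 7 7]
Step 3: flows [1->0,1=2] -> levels [7 6 7]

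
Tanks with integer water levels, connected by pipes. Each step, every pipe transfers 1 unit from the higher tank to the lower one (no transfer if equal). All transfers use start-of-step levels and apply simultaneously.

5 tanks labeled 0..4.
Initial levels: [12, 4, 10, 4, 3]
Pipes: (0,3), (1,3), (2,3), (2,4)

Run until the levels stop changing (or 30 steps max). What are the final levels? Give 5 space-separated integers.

Step 1: flows [0->3,1=3,2->3,2->4] -> levels [11 4 8 6 4]
Step 2: flows [0->3,3->1,2->3,2->4] -> levels [10 5 6 7 5]
Step 3: flows [0->3,3->1,3->2,2->4] -> levels [9 6 6 6 6]
Step 4: flows [0->3,1=3,2=3,2=4] -> levels [8 6 6 7 6]
Step 5: flows [0->3,3->1,3->2,2=4] -> levels [7 7 7 6 6]
Step 6: flows [0->3,1->3,2->3,2->4] -> levels [6 6 5 9 7]
Step 7: flows [3->0,3->1,3->2,4->2] -> levels [7 7 7 6 6]
  -> period-2 cycle: step 7 state = step 5 state; never stabilizes
  -> state at step 30: (30-5) mod 2 = 1, same as step 6 -> [6 6 5 9 7]

Answer: 6 6 5 9 7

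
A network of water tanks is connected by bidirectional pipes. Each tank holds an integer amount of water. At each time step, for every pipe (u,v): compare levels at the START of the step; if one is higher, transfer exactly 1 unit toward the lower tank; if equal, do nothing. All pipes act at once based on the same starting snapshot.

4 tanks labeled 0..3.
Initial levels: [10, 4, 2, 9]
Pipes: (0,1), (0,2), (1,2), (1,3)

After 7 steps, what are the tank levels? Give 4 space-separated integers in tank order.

Answer: 6 7 6 6

Derivation:
Step 1: flows [0->1,0->2,1->2,3->1] -> levels [8 5 4 8]
Step 2: flows [0->1,0->2,1->2,3->1] -> levels [6 6 6 7]
Step 3: flows [0=1,0=2,1=2,3->1] -> levels [6 7 6 6]
Step 4: flows [1->0,0=2,1->2,1->3] -> levels [7 4 7 7]
Step 5: flows [0->1,0=2,2->1,3->1] -> levels [6 7 6 6]
  -> period-2 cycle: step 5 state = step 3 state
  -> state at step 7: (7-3) mod 2 = 0, same as step 3 -> [6 7 6 6]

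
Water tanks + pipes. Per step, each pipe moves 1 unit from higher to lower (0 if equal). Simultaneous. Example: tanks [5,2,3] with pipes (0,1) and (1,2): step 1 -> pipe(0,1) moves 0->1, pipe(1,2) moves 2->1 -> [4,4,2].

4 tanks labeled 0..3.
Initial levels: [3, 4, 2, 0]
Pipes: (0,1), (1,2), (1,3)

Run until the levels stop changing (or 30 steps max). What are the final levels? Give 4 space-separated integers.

Answer: 2 4 2 1

Derivation:
Step 1: flows [1->0,1->2,1->3] -> levels [4 1 3 1]
Step 2: flows [0->1,2->1,1=3] -> levels [3 3 2 1]
Step 3: flows [0=1,1->2,1->3] -> levels [3 1 3 2]
Step 4: flows [0->1,2->1,3->1] -> levels [2 4 2 1]
Step 5: flows [1->0,1->2,1->3] -> levels [3 1 3 2]
  -> period-2 cycle: step 5 state = step 3 state; never stabilizes
  -> state at step 30: (30-3) mod 2 = 1, same as step 4 -> [2 4 2 1]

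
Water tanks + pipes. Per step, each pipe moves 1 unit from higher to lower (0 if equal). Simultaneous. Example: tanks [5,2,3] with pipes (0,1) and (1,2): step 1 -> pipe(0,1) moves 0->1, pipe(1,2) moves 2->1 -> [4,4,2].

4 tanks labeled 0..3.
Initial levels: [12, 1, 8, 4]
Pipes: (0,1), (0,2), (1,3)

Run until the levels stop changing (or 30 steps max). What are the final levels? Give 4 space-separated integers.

Step 1: flows [0->1,0->2,3->1] -> levels [10 3 9 3]
Step 2: flows [0->1,0->2,1=3] -> levels [8 4 10 3]
Step 3: flows [0->1,2->0,1->3] -> levels [8 4 9 4]
Step 4: flows [0->1,2->0,1=3] -> levels [8 5 8 4]
Step 5: flows [0->1,0=2,1->3] -> levels [7 5 8 5]
Step 6: flows [0->1,2->0,1=3] -> levels [7 6 7 5]
Step 7: flows [0->1,0=2,1->3] -> levels [6 6 7 6]
Step 8: flows [0=1,2->0,1=3] -> levels [7 6 6 6]
Step 9: flows [0->1,0->2,1=3] -> levels [5 7 7 6]
Step 10: flows [1->0,2->0,1->3] -> levels [7 5 6 7]
Step 11: flows [0->1,0->2,3->1] -> levels [5 7 7 6]
  -> period-2 cycle: step 11 state = step 9 state; never stabilizes
  -> state at step 30: (30-9) mod 2 = 1, same as step 10 -> [7 5 6 7]

Answer: 7 5 6 7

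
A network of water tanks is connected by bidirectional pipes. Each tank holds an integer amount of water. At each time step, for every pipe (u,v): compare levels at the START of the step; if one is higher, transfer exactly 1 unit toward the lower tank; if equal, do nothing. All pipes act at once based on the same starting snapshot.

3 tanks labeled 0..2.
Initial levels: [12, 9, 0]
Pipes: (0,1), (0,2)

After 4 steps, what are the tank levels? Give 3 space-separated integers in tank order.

Step 1: flows [0->1,0->2] -> levels [10 10 1]
Step 2: flows [0=1,0->2] -> levels [9 10 2]
Step 3: flows [1->0,0->2] -> levels [9 9 3]
Step 4: flows [0=1,0->2] -> levels [8 9 4]

Answer: 8 9 4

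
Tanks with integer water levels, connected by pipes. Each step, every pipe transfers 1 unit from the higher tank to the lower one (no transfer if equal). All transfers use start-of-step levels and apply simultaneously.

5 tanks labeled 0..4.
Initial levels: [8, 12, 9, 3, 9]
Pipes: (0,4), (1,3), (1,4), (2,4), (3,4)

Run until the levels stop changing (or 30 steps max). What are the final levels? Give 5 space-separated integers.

Step 1: flows [4->0,1->3,1->4,2=4,4->3] -> levels [9 10 9 5 8]
Step 2: flows [0->4,1->3,1->4,2->4,4->3] -> levels [8 8 8 7 10]
Step 3: flows [4->0,1->3,4->1,4->2,4->3] -> levels [9 8 9 9 6]
Step 4: flows [0->4,3->1,1->4,2->4,3->4] -> levels [8 8 8 7 10]
  -> period-2 cycle: step 4 state = step 2 state; never stabilizes
  -> state at step 30: (30-2) mod 2 = 0, same as step 2 -> [8 8 8 7 10]

Answer: 8 8 8 7 10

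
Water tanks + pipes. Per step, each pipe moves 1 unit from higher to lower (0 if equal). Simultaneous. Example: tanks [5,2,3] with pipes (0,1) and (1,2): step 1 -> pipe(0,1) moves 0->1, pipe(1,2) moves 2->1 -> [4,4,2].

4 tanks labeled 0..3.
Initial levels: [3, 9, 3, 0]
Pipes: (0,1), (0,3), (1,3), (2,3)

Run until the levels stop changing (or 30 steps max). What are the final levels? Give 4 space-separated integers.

Step 1: flows [1->0,0->3,1->3,2->3] -> levels [3 7 2 3]
Step 2: flows [1->0,0=3,1->3,3->2] -> levels [4 5 3 3]
Step 3: flows [1->0,0->3,1->3,2=3] -> levels [4 3 3 5]
Step 4: flows [0->1,3->0,3->1,3->2] -> levels [4 5 4 2]
Step 5: flows [1->0,0->3,1->3,2->3] -> levels [4 3 3 5]
  -> period-2 cycle: step 5 state = step 3 state; never stabilizes
  -> state at step 30: (30-3) mod 2 = 1, same as step 4 -> [4 5 4 2]

Answer: 4 5 4 2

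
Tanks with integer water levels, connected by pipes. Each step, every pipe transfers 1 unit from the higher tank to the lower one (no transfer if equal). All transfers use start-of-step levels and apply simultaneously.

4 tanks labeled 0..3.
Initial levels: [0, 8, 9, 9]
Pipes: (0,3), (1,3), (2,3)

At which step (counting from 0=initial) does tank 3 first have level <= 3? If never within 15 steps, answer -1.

Answer: -1

Derivation:
Step 1: flows [3->0,3->1,2=3] -> levels [1 9 9 7]
Step 2: flows [3->0,1->3,2->3] -> levels [2 8 8 8]
Step 3: flows [3->0,1=3,2=3] -> levels [3 8 8 7]
Step 4: flows [3->0,1->3,2->3] -> levels [4 7 7 8]
Step 5: flows [3->0,3->1,3->2] -> levels [5 8 8 5]
Step 6: flows [0=3,1->3,2->3] -> levels [5 7 7 7]
Step 7: flows [3->0,1=3,2=3] -> levels [6 7 7 6]
Step 8: flows [0=3,1->3,2->3] -> levels [6 6 6 8]
Step 9: flows [3->0,3->1,3->2] -> levels [7 7 7 5]
Step 10: flows [0->3,1->3,2->3] -> levels [6 6 6 8]
  -> period-2 cycle (repeats step 8); tank 3 never drops to <=3
Tank 3 never reaches <=3 within 15 steps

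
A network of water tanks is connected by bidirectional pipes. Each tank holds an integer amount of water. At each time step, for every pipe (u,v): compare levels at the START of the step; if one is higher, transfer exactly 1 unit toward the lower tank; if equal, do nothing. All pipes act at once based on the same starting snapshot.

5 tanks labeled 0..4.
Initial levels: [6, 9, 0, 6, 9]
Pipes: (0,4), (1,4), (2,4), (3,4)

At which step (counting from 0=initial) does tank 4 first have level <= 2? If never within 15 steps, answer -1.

Answer: -1

Derivation:
Step 1: flows [4->0,1=4,4->2,4->3] -> levels [7 9 1 7 6]
Step 2: flows [0->4,1->4,4->2,3->4] -> levels [6 8 2 6 8]
Step 3: flows [4->0,1=4,4->2,4->3] -> levels [7 8 3 7 5]
Step 4: flows [0->4,1->4,4->2,3->4] -> levels [6 7 4 6 7]
Step 5: flows [4->0,1=4,4->2,4->3] -> levels [7 7 5 7 4]
Step 6: flows [0->4,1->4,2->4,3->4] -> levels [6 6 4 6 8]
Step 7: flows [4->0,4->1,4->2,4->3] -> levels [7 7 5 7 4]
  -> period-2 cycle (repeats step 5); tank 4 never drops to <=2
Tank 4 never reaches <=2 within 15 steps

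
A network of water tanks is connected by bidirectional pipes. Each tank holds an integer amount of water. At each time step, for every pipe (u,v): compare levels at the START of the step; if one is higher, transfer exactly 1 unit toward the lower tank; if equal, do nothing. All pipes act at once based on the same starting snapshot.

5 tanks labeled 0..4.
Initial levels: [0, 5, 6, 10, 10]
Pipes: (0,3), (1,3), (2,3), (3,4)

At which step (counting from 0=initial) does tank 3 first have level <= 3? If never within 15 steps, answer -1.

Answer: -1

Derivation:
Step 1: flows [3->0,3->1,3->2,3=4] -> levels [1 6 7 7 10]
Step 2: flows [3->0,3->1,2=3,4->3] -> levels [2 7 7 6 9]
Step 3: flows [3->0,1->3,2->3,4->3] -> levels [3 6 6 8 8]
Step 4: flows [3->0,3->1,3->2,3=4] -> levels [4 7 7 5 8]
Step 5: flows [3->0,1->3,2->3,4->3] -> levels [5 6 6 7 7]
Step 6: flows [3->0,3->1,3->2,3=4] -> levels [6 7 7 4 7]
Step 7: flows [0->3,1->3,2->3,4->3] -> levels [5 6 6 8 6]
Step 8: flows [3->0,3->1,3->2,3->4] -> levels [6 7 7 4 7]
  -> period-2 cycle (repeats step 6); tank 3 never drops to <=3
Tank 3 never reaches <=3 within 15 steps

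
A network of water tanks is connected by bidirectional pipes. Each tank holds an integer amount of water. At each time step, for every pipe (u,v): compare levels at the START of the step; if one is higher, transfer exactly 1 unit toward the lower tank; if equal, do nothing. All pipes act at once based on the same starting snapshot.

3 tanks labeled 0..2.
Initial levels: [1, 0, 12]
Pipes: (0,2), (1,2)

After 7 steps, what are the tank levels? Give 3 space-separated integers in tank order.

Answer: 4 4 5

Derivation:
Step 1: flows [2->0,2->1] -> levels [2 1 10]
Step 2: flows [2->0,2->1] -> levels [3 2 8]
Step 3: flows [2->0,2->1] -> levels [4 3 6]
Step 4: flows [2->0,2->1] -> levels [5 4 4]
Step 5: flows [0->2,1=2] -> levels [4 4 5]
Step 6: flows [2->0,2->1] -> levels [5 5 3]
Step 7: flows [0->2,1->2] -> levels [4 4 5]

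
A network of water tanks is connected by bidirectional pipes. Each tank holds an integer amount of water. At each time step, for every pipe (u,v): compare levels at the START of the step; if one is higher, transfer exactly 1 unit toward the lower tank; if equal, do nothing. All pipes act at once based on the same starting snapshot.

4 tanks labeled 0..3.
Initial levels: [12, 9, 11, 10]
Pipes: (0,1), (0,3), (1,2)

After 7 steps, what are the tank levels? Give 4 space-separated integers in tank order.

Step 1: flows [0->1,0->3,2->1] -> levels [10 11 10 11]
Step 2: flows [1->0,3->0,1->2] -> levels [12 9 11 10]
  -> period-2 cycle: step 2 state = step 0 state
  -> state at step 7: (7-0) mod 2 = 1, same as step 1 -> [10 11 10 11]

Answer: 10 11 10 11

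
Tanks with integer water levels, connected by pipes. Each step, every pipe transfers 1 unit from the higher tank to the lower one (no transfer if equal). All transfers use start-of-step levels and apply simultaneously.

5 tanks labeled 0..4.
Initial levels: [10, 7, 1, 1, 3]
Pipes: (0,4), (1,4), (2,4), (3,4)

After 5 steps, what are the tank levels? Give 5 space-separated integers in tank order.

Answer: 5 4 3 3 7

Derivation:
Step 1: flows [0->4,1->4,4->2,4->3] -> levels [9 6 2 2 3]
Step 2: flows [0->4,1->4,4->2,4->3] -> levels [8 5 3 3 3]
Step 3: flows [0->4,1->4,2=4,3=4] -> levels [7 4 3 3 5]
Step 4: flows [0->4,4->1,4->2,4->3] -> levels [6 5 4 4 3]
Step 5: flows [0->4,1->4,2->4,3->4] -> levels [5 4 3 3 7]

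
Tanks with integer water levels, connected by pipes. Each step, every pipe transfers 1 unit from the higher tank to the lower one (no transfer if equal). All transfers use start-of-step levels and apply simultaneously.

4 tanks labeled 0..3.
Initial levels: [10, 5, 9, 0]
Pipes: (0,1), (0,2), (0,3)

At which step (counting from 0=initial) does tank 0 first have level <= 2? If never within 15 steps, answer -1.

Answer: -1

Derivation:
Step 1: flows [0->1,0->2,0->3] -> levels [7 6 10 1]
Step 2: flows [0->1,2->0,0->3] -> levels [6 7 9 2]
Step 3: flows [1->0,2->0,0->3] -> levels [7 6 8 3]
Step 4: flows [0->1,2->0,0->3] -> levels [6 7 7 4]
Step 5: flows [1->0,2->0,0->3] -> levels [7 6 6 5]
Step 6: flows [0->1,0->2,0->3] -> levels [4 7 7 6]
Step 7: flows [1->0,2->0,3->0] -> levels [7 6 6 5]
  -> period-2 cycle (repeats step 5); tank 0 never drops to <=2
Tank 0 never reaches <=2 within 15 steps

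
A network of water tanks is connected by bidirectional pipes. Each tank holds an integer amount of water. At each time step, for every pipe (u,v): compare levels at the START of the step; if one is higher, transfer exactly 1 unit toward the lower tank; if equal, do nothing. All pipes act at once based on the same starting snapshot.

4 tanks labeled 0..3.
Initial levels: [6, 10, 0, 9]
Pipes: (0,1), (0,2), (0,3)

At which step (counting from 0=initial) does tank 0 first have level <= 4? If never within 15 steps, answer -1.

Step 1: flows [1->0,0->2,3->0] -> levels [7 9 1 8]
Step 2: flows [1->0,0->2,3->0] -> levels [8 8 2 7]
Step 3: flows [0=1,0->2,0->3] -> levels [6 8 3 8]
Step 4: flows [1->0,0->2,3->0] -> levels [7 7 4 7]
Step 5: flows [0=1,0->2,0=3] -> levels [6 7 5 7]
Step 6: flows [1->0,0->2,3->0] -> levels [7 6 6 6]
Step 7: flows [0->1,0->2,0->3] -> levels [4 7 7 7]
Tank 0 first reaches <=4 at step 7

Answer: 7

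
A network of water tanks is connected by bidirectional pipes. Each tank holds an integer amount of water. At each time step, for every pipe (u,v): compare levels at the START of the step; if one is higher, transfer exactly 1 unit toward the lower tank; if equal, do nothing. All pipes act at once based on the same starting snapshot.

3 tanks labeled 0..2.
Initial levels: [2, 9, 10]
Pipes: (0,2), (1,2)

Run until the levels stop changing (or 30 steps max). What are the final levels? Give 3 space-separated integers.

Step 1: flows [2->0,2->1] -> levels [3 10 8]
Step 2: flows [2->0,1->2] -> levels [4 9 8]
Step 3: flows [2->0,1->2] -> levels [5 8 8]
Step 4: flows [2->0,1=2] -> levels [6 8 7]
Step 5: flows [2->0,1->2] -> levels [7 7 7]
Step 6: flows [0=2,1=2] -> levels [7 7 7]
  -> stable (no change)

Answer: 7 7 7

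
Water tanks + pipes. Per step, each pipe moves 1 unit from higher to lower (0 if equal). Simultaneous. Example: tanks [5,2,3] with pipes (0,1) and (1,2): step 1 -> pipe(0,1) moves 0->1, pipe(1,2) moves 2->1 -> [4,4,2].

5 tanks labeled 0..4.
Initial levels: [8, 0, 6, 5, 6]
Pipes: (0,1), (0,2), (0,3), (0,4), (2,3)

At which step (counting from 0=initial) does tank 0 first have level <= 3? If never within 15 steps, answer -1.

Answer: 5

Derivation:
Step 1: flows [0->1,0->2,0->3,0->4,2->3] -> levels [4 1 6 7 7]
Step 2: flows [0->1,2->0,3->0,4->0,3->2] -> levels [6 2 6 5 6]
Step 3: flows [0->1,0=2,0->3,0=4,2->3] -> levels [4 3 5 7 6]
Step 4: flows [0->1,2->0,3->0,4->0,3->2] -> levels [6 4 5 5 5]
Step 5: flows [0->1,0->2,0->3,0->4,2=3] -> levels [2 5 6 6 6]
Tank 0 first reaches <=3 at step 5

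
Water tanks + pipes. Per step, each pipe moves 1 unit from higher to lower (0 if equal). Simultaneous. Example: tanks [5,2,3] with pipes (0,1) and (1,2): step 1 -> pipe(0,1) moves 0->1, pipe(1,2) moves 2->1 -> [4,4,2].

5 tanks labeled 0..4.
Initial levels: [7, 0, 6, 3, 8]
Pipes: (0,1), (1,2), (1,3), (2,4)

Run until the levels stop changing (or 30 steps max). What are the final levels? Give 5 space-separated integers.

Step 1: flows [0->1,2->1,3->1,4->2] -> levels [6 3 6 2 7]
Step 2: flows [0->1,2->1,1->3,4->2] -> levels [5 4 6 3 6]
Step 3: flows [0->1,2->1,1->3,2=4] -> levels [4 5 5 4 6]
Step 4: flows [1->0,1=2,1->3,4->2] -> levels [5 3 6 5 5]
Step 5: flows [0->1,2->1,3->1,2->4] -> levels [4 6 4 4 6]
Step 6: flows [1->0,1->2,1->3,4->2] -> levels [5 3 6 5 5]
  -> period-2 cycle: step 6 state = step 4 state; never stabilizes
  -> state at step 30: (30-4) mod 2 = 0, same as step 4 -> [5 3 6 5 5]

Answer: 5 3 6 5 5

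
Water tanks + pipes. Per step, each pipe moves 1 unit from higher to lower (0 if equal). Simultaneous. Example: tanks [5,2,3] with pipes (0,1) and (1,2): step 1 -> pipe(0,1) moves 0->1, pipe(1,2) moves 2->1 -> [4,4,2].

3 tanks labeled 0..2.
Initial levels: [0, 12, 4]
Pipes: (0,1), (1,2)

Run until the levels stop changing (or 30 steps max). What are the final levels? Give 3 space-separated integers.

Step 1: flows [1->0,1->2] -> levels [1 10 5]
Step 2: flows [1->0,1->2] -> levels [2 8 6]
Step 3: flows [1->0,1->2] -> levels [3 6 7]
Step 4: flows [1->0,2->1] -> levels [4 6 6]
Step 5: flows [1->0,1=2] -> levels [5 5 6]
Step 6: flows [0=1,2->1] -> levels [5 6 5]
Step 7: flows [1->0,1->2] -> levels [6 4 6]
Step 8: flows [0->1,2->1] -> levels [5 6 5]
  -> period-2 cycle: step 8 state = step 6 state; never stabilizes
  -> state at step 30: (30-6) mod 2 = 0, same as step 6 -> [5 6 5]

Answer: 5 6 5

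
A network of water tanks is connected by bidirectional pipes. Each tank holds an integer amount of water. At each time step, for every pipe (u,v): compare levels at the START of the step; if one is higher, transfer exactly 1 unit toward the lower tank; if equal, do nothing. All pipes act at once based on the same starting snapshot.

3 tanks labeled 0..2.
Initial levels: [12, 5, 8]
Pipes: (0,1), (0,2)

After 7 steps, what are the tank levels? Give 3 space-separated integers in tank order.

Answer: 7 9 9

Derivation:
Step 1: flows [0->1,0->2] -> levels [10 6 9]
Step 2: flows [0->1,0->2] -> levels [8 7 10]
Step 3: flows [0->1,2->0] -> levels [8 8 9]
Step 4: flows [0=1,2->0] -> levels [9 8 8]
Step 5: flows [0->1,0->2] -> levels [7 9 9]
Step 6: flows [1->0,2->0] -> levels [9 8 8]
  -> period-2 cycle: step 6 state = step 4 state
  -> state at step 7: (7-4) mod 2 = 1, same as step 5 -> [7 9 9]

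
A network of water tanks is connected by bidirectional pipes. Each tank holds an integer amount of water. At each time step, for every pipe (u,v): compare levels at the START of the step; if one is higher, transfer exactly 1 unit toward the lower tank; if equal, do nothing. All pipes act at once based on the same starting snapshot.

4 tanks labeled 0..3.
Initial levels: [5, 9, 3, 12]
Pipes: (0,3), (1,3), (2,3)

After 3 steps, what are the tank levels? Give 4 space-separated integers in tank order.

Answer: 8 8 6 7

Derivation:
Step 1: flows [3->0,3->1,3->2] -> levels [6 10 4 9]
Step 2: flows [3->0,1->3,3->2] -> levels [7 9 5 8]
Step 3: flows [3->0,1->3,3->2] -> levels [8 8 6 7]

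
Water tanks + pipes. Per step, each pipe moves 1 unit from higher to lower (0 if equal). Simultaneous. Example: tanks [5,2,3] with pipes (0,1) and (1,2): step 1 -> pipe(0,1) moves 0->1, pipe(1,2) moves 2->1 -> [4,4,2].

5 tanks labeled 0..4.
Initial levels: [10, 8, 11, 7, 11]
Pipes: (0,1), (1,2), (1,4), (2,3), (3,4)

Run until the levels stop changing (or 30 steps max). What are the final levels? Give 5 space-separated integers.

Step 1: flows [0->1,2->1,4->1,2->3,4->3] -> levels [9 11 9 9 9]
Step 2: flows [1->0,1->2,1->4,2=3,3=4] -> levels [10 8 10 9 10]
Step 3: flows [0->1,2->1,4->1,2->3,4->3] -> levels [9 11 8 11 8]
Step 4: flows [1->0,1->2,1->4,3->2,3->4] -> levels [10 8 10 9 10]
  -> period-2 cycle: step 4 state = step 2 state; never stabilizes
  -> state at step 30: (30-2) mod 2 = 0, same as step 2 -> [10 8 10 9 10]

Answer: 10 8 10 9 10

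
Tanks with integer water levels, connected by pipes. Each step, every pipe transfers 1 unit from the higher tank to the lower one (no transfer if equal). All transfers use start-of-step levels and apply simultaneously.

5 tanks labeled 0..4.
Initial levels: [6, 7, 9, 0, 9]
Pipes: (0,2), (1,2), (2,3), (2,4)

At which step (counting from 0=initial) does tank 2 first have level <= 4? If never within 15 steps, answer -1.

Step 1: flows [2->0,2->1,2->3,2=4] -> levels [7 8 6 1 9]
Step 2: flows [0->2,1->2,2->3,4->2] -> levels [6 7 8 2 8]
Step 3: flows [2->0,2->1,2->3,2=4] -> levels [7 8 5 3 8]
Step 4: flows [0->2,1->2,2->3,4->2] -> levels [6 7 7 4 7]
Step 5: flows [2->0,1=2,2->3,2=4] -> levels [7 7 5 5 7]
Step 6: flows [0->2,1->2,2=3,4->2] -> levels [6 6 8 5 6]
Step 7: flows [2->0,2->1,2->3,2->4] -> levels [7 7 4 6 7]
Tank 2 first reaches <=4 at step 7

Answer: 7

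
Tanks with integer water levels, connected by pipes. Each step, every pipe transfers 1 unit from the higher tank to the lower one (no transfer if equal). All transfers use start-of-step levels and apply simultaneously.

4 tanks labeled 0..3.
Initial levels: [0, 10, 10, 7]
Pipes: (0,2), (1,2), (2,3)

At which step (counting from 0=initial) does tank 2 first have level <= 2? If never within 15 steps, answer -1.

Step 1: flows [2->0,1=2,2->3] -> levels [1 10 8 8]
Step 2: flows [2->0,1->2,2=3] -> levels [2 9 8 8]
Step 3: flows [2->0,1->2,2=3] -> levels [3 8 8 8]
Step 4: flows [2->0,1=2,2=3] -> levels [4 8 7 8]
Step 5: flows [2->0,1->2,3->2] -> levels [5 7 8 7]
Step 6: flows [2->0,2->1,2->3] -> levels [6 8 5 8]
Step 7: flows [0->2,1->2,3->2] -> levels [5 7 8 7]
  -> period-2 cycle (repeats step 5); tank 2 never drops to <=2
Tank 2 never reaches <=2 within 15 steps

Answer: -1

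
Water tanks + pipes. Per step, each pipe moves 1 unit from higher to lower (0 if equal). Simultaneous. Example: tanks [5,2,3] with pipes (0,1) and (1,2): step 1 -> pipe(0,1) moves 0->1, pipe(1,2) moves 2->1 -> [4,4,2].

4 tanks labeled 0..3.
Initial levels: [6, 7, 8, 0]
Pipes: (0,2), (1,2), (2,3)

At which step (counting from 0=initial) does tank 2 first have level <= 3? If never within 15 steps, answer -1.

Step 1: flows [2->0,2->1,2->3] -> levels [7 8 5 1]
Step 2: flows [0->2,1->2,2->3] -> levels [6 7 6 2]
Step 3: flows [0=2,1->2,2->3] -> levels [6 6 6 3]
Step 4: flows [0=2,1=2,2->3] -> levels [6 6 5 4]
Step 5: flows [0->2,1->2,2->3] -> levels [5 5 6 5]
Step 6: flows [2->0,2->1,2->3] -> levels [6 6 3 6]
Tank 2 first reaches <=3 at step 6

Answer: 6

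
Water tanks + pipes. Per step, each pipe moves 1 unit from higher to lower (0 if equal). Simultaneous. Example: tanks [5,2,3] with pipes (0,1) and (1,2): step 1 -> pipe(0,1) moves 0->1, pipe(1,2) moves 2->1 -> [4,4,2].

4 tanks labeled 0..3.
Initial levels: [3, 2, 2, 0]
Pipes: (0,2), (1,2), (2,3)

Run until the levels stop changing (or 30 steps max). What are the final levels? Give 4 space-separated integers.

Answer: 2 2 1 2

Derivation:
Step 1: flows [0->2,1=2,2->3] -> levels [2 2 2 1]
Step 2: flows [0=2,1=2,2->3] -> levels [2 2 1 2]
Step 3: flows [0->2,1->2,3->2] -> levels [1 1 4 1]
Step 4: flows [2->0,2->1,2->3] -> levels [2 2 1 2]
  -> period-2 cycle: step 4 state = step 2 state; never stabilizes
  -> state at step 30: (30-2) mod 2 = 0, same as step 2 -> [2 2 1 2]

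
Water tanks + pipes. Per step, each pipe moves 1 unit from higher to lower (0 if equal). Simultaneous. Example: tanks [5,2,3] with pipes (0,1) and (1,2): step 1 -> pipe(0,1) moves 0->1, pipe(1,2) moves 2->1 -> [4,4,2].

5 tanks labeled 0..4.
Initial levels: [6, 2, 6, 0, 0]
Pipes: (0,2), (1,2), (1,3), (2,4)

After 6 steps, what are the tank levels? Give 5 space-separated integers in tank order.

Step 1: flows [0=2,2->1,1->3,2->4] -> levels [6 2 4 1 1]
Step 2: flows [0->2,2->1,1->3,2->4] -> levels [5 2 3 2 2]
Step 3: flows [0->2,2->1,1=3,2->4] -> levels [4 3 2 2 3]
Step 4: flows [0->2,1->2,1->3,4->2] -> levels [3 1 5 3 2]
Step 5: flows [2->0,2->1,3->1,2->4] -> levels [4 3 2 2 3]
  -> period-2 cycle: step 5 state = step 3 state
  -> state at step 6: (6-3) mod 2 = 1, same as step 4 -> [3 1 5 3 2]

Answer: 3 1 5 3 2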